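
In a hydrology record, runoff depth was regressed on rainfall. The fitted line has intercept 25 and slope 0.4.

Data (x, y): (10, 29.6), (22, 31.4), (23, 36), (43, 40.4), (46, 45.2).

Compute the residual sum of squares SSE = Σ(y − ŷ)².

SSE = 15.84

x=10: ŷ = 25 + 0.4·10 = 29; r = 29.6 − 29 = 0.6
x=22: ŷ = 25 + 0.4·22 = 33.8; r = 31.4 − 33.8 = -2.4
x=23: ŷ = 25 + 0.4·23 = 34.2; r = 36 − 34.2 = 1.8
x=43: ŷ = 25 + 0.4·43 = 42.2; r = 40.4 − 42.2 = -1.8
x=46: ŷ = 25 + 0.4·46 = 43.4; r = 45.2 − 43.4 = 1.8
SSE = 0.36 + 5.76 + 3.24 + 3.24 + 3.24 = 15.84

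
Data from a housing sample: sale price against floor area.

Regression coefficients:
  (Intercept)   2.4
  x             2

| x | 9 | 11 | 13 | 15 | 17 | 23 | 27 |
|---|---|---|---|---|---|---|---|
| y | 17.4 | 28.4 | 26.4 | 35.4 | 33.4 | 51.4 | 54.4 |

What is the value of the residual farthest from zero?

e = 4

x=9: ŷ = 2.4 + 2·9 = 20.4; e = 17.4 − 20.4 = -3
x=11: ŷ = 2.4 + 2·11 = 24.4; e = 28.4 − 24.4 = 4
x=13: ŷ = 2.4 + 2·13 = 28.4; e = 26.4 − 28.4 = -2
x=15: ŷ = 2.4 + 2·15 = 32.4; e = 35.4 − 32.4 = 3
x=17: ŷ = 2.4 + 2·17 = 36.4; e = 33.4 − 36.4 = -3
x=23: ŷ = 2.4 + 2·23 = 48.4; e = 51.4 − 48.4 = 3
x=27: ŷ = 2.4 + 2·27 = 56.4; e = 54.4 − 56.4 = -2
Largest |e| is 4 at x = 11, residual 4.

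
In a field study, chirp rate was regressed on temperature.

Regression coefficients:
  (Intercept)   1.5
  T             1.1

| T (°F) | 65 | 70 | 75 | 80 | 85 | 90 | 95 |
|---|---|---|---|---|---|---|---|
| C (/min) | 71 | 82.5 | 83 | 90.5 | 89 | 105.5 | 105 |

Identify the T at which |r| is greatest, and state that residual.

T = 85, r = -6

T=65: Ĉ = 1.5 + 1.1·65 = 73; r = 71 − 73 = -2
T=70: Ĉ = 1.5 + 1.1·70 = 78.5; r = 82.5 − 78.5 = 4
T=75: Ĉ = 1.5 + 1.1·75 = 84; r = 83 − 84 = -1
T=80: Ĉ = 1.5 + 1.1·80 = 89.5; r = 90.5 − 89.5 = 1
T=85: Ĉ = 1.5 + 1.1·85 = 95; r = 89 − 95 = -6
T=90: Ĉ = 1.5 + 1.1·90 = 100.5; r = 105.5 − 100.5 = 5
T=95: Ĉ = 1.5 + 1.1·95 = 106; r = 105 − 106 = -1
Largest |r| is 6 at T = 85, residual -6.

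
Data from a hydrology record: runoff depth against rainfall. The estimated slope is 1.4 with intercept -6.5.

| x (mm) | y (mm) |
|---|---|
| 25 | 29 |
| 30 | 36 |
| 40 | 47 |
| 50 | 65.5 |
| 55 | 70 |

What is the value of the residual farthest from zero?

r = -2.5

x=25: ŷ = -6.5 + 1.4·25 = 28.5; r = 29 − 28.5 = 0.5
x=30: ŷ = -6.5 + 1.4·30 = 35.5; r = 36 − 35.5 = 0.5
x=40: ŷ = -6.5 + 1.4·40 = 49.5; r = 47 − 49.5 = -2.5
x=50: ŷ = -6.5 + 1.4·50 = 63.5; r = 65.5 − 63.5 = 2
x=55: ŷ = -6.5 + 1.4·55 = 70.5; r = 70 − 70.5 = -0.5
Largest |r| is 2.5 at x = 40, residual -2.5.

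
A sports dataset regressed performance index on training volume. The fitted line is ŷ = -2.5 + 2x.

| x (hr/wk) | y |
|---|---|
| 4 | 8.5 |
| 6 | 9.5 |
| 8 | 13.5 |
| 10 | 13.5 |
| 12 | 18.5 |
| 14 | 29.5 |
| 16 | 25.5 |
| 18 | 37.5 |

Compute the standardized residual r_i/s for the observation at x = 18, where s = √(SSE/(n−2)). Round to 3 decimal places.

x=4: ŷ = -2.5 + 2·4 = 5.5; r = 8.5 − 5.5 = 3
x=6: ŷ = -2.5 + 2·6 = 9.5; r = 9.5 − 9.5 = 0
x=8: ŷ = -2.5 + 2·8 = 13.5; r = 13.5 − 13.5 = 0
x=10: ŷ = -2.5 + 2·10 = 17.5; r = 13.5 − 17.5 = -4
x=12: ŷ = -2.5 + 2·12 = 21.5; r = 18.5 − 21.5 = -3
x=14: ŷ = -2.5 + 2·14 = 25.5; r = 29.5 − 25.5 = 4
x=16: ŷ = -2.5 + 2·16 = 29.5; r = 25.5 − 29.5 = -4
x=18: ŷ = -2.5 + 2·18 = 33.5; r = 37.5 − 33.5 = 4
SSE = 9 + 0 + 0 + 16 + 9 + 16 + 16 + 16 = 82
s = √(82/6) = 3.69685
r/s = 4 / 3.69685 = 1.082

1.082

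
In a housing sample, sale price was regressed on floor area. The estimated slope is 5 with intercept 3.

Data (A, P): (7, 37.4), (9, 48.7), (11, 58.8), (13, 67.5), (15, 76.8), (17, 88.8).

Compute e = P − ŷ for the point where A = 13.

ŷ = 3 + 5·13 = 68
e = 67.5 − 68 = -0.5

e = -0.5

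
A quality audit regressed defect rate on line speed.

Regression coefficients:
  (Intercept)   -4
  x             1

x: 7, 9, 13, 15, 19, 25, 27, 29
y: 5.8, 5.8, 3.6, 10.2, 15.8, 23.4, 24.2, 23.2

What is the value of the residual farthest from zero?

r = -5.4

x=7: ŷ = -4 + 7 = 3; r = 5.8 − 3 = 2.8
x=9: ŷ = -4 + 9 = 5; r = 5.8 − 5 = 0.8
x=13: ŷ = -4 + 13 = 9; r = 3.6 − 9 = -5.4
x=15: ŷ = -4 + 15 = 11; r = 10.2 − 11 = -0.8
x=19: ŷ = -4 + 19 = 15; r = 15.8 − 15 = 0.8
x=25: ŷ = -4 + 25 = 21; r = 23.4 − 21 = 2.4
x=27: ŷ = -4 + 27 = 23; r = 24.2 − 23 = 1.2
x=29: ŷ = -4 + 29 = 25; r = 23.2 − 25 = -1.8
Largest |r| is 5.4 at x = 13, residual -5.4.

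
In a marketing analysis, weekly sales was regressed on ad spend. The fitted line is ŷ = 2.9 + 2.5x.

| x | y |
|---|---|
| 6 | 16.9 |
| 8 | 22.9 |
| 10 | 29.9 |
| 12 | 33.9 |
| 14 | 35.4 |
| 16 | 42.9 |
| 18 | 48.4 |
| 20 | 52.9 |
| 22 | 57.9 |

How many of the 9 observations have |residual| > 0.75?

4

x=6: ŷ = 2.9 + 2.5·6 = 17.9; e = 16.9 − 17.9 = -1
x=8: ŷ = 2.9 + 2.5·8 = 22.9; e = 22.9 − 22.9 = 0
x=10: ŷ = 2.9 + 2.5·10 = 27.9; e = 29.9 − 27.9 = 2
x=12: ŷ = 2.9 + 2.5·12 = 32.9; e = 33.9 − 32.9 = 1
x=14: ŷ = 2.9 + 2.5·14 = 37.9; e = 35.4 − 37.9 = -2.5
x=16: ŷ = 2.9 + 2.5·16 = 42.9; e = 42.9 − 42.9 = 0
x=18: ŷ = 2.9 + 2.5·18 = 47.9; e = 48.4 − 47.9 = 0.5
x=20: ŷ = 2.9 + 2.5·20 = 52.9; e = 52.9 − 52.9 = 0
x=22: ŷ = 2.9 + 2.5·22 = 57.9; e = 57.9 − 57.9 = 0
|e| > 0.75: x=6 (|e|=1), x=10 (|e|=2), x=12 (|e|=1), x=14 (|e|=2.5) → 4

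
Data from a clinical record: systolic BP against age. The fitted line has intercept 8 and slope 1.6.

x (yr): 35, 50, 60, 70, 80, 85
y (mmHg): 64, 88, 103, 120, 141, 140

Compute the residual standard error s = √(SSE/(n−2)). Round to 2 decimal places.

s = 3.24

x=35: ŷ = 8 + 1.6·35 = 64; e = 64 − 64 = 0
x=50: ŷ = 8 + 1.6·50 = 88; e = 88 − 88 = 0
x=60: ŷ = 8 + 1.6·60 = 104; e = 103 − 104 = -1
x=70: ŷ = 8 + 1.6·70 = 120; e = 120 − 120 = 0
x=80: ŷ = 8 + 1.6·80 = 136; e = 141 − 136 = 5
x=85: ŷ = 8 + 1.6·85 = 144; e = 140 − 144 = -4
SSE = 0 + 0 + 1 + 0 + 25 + 16 = 42
s = √(42/4) = √10.5 ≈ 3.24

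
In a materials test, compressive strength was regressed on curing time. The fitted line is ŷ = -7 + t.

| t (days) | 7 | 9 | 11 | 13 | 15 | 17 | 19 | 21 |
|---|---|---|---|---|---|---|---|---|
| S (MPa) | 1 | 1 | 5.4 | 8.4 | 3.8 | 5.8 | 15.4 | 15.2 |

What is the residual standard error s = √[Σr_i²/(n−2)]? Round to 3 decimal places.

s = 3.109

t=7: ŷ = -7 + 7 = 0; r = 1 − 0 = 1
t=9: ŷ = -7 + 9 = 2; r = 1 − 2 = -1
t=11: ŷ = -7 + 11 = 4; r = 5.4 − 4 = 1.4
t=13: ŷ = -7 + 13 = 6; r = 8.4 − 6 = 2.4
t=15: ŷ = -7 + 15 = 8; r = 3.8 − 8 = -4.2
t=17: ŷ = -7 + 17 = 10; r = 5.8 − 10 = -4.2
t=19: ŷ = -7 + 19 = 12; r = 15.4 − 12 = 3.4
t=21: ŷ = -7 + 21 = 14; r = 15.2 − 14 = 1.2
SSE = 1 + 1 + 1.96 + 5.76 + 17.64 + 17.64 + 11.56 + 1.44 = 58
s = √(58/6) = √9.66667 ≈ 3.109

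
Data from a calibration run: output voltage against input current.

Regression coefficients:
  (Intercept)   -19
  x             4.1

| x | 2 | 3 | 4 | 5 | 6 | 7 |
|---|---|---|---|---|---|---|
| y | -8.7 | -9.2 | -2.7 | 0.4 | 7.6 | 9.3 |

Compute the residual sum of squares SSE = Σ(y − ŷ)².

SSE = 16.04

x=2: ŷ = -19 + 4.1·2 = -10.8; e = -8.7 − (-10.8) = 2.1
x=3: ŷ = -19 + 4.1·3 = -6.7; e = -9.2 − (-6.7) = -2.5
x=4: ŷ = -19 + 4.1·4 = -2.6; e = -2.7 − (-2.6) = -0.1
x=5: ŷ = -19 + 4.1·5 = 1.5; e = 0.4 − 1.5 = -1.1
x=6: ŷ = -19 + 4.1·6 = 5.6; e = 7.6 − 5.6 = 2
x=7: ŷ = -19 + 4.1·7 = 9.7; e = 9.3 − 9.7 = -0.4
SSE = 4.41 + 6.25 + 0.01 + 1.21 + 4 + 0.16 = 16.04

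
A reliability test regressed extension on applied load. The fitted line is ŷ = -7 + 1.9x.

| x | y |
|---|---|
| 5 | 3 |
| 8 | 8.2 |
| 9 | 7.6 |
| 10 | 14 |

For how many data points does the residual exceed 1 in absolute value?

2

x=5: ŷ = -7 + 1.9·5 = 2.5; e = 3 − 2.5 = 0.5
x=8: ŷ = -7 + 1.9·8 = 8.2; e = 8.2 − 8.2 = 0
x=9: ŷ = -7 + 1.9·9 = 10.1; e = 7.6 − 10.1 = -2.5
x=10: ŷ = -7 + 1.9·10 = 12; e = 14 − 12 = 2
|e| > 1: x=9 (|e|=2.5), x=10 (|e|=2) → 2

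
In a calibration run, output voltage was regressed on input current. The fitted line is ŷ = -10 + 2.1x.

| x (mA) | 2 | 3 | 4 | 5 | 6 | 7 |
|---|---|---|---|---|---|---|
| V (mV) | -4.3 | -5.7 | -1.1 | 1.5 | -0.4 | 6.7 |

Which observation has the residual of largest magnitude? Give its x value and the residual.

x = 6, r = -3

x=2: ŷ = -10 + 2.1·2 = -5.8; r = -4.3 − (-5.8) = 1.5
x=3: ŷ = -10 + 2.1·3 = -3.7; r = -5.7 − (-3.7) = -2
x=4: ŷ = -10 + 2.1·4 = -1.6; r = -1.1 − (-1.6) = 0.5
x=5: ŷ = -10 + 2.1·5 = 0.5; r = 1.5 − 0.5 = 1
x=6: ŷ = -10 + 2.1·6 = 2.6; r = -0.4 − 2.6 = -3
x=7: ŷ = -10 + 2.1·7 = 4.7; r = 6.7 − 4.7 = 2
Largest |r| is 3 at x = 6, residual -3.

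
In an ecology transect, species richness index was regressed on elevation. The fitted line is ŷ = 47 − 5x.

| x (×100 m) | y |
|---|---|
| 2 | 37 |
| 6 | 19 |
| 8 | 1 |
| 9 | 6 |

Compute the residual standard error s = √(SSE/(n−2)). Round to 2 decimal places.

x=2: ŷ = 47 − 5·2 = 37; e = 37 − 37 = 0
x=6: ŷ = 47 − 5·6 = 17; e = 19 − 17 = 2
x=8: ŷ = 47 − 5·8 = 7; e = 1 − 7 = -6
x=9: ŷ = 47 − 5·9 = 2; e = 6 − 2 = 4
SSE = 0 + 4 + 36 + 16 = 56
s = √(56/2) = √28 ≈ 5.29

s = 5.29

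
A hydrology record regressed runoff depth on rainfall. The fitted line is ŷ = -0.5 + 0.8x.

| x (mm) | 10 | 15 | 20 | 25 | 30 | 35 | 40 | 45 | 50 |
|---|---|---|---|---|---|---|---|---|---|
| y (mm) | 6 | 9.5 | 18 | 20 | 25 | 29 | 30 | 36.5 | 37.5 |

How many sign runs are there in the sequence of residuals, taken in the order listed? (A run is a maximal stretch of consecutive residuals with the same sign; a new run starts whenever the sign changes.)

x=10: ŷ = -0.5 + 0.8·10 = 7.5; e = 6 − 7.5 = -1.5
x=15: ŷ = -0.5 + 0.8·15 = 11.5; e = 9.5 − 11.5 = -2
x=20: ŷ = -0.5 + 0.8·20 = 15.5; e = 18 − 15.5 = 2.5
x=25: ŷ = -0.5 + 0.8·25 = 19.5; e = 20 − 19.5 = 0.5
x=30: ŷ = -0.5 + 0.8·30 = 23.5; e = 25 − 23.5 = 1.5
x=35: ŷ = -0.5 + 0.8·35 = 27.5; e = 29 − 27.5 = 1.5
x=40: ŷ = -0.5 + 0.8·40 = 31.5; e = 30 − 31.5 = -1.5
x=45: ŷ = -0.5 + 0.8·45 = 35.5; e = 36.5 − 35.5 = 1
x=50: ŷ = -0.5 + 0.8·50 = 39.5; e = 37.5 − 39.5 = -2
Signs: − − + + + + − + −
Runs: −×2, +×4, −×1, +×1, −×1 → 5

5 runs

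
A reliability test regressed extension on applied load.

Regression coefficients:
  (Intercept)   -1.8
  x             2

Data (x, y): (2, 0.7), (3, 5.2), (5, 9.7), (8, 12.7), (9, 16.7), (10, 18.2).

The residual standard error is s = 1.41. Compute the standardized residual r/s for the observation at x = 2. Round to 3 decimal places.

ŷ = -1.8 + 2·2 = 2.2
r = 0.7 − 2.2 = -1.5
r/s = -1.5 / 1.41 = -1.064

-1.064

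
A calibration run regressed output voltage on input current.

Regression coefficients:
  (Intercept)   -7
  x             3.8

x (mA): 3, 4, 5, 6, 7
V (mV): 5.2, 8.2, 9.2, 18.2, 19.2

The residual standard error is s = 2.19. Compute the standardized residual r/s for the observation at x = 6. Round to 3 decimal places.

1.096

V̂ = -7 + 3.8·6 = 15.8
r = 18.2 − 15.8 = 2.4
r/s = 2.4 / 2.19 = 1.096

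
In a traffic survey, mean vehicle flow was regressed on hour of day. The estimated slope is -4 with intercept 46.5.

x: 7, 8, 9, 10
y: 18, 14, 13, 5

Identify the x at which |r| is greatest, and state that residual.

x = 9, r = 2.5

x=7: ŷ = 46.5 − 4·7 = 18.5; r = 18 − 18.5 = -0.5
x=8: ŷ = 46.5 − 4·8 = 14.5; r = 14 − 14.5 = -0.5
x=9: ŷ = 46.5 − 4·9 = 10.5; r = 13 − 10.5 = 2.5
x=10: ŷ = 46.5 − 4·10 = 6.5; r = 5 − 6.5 = -1.5
Largest |r| is 2.5 at x = 9, residual 2.5.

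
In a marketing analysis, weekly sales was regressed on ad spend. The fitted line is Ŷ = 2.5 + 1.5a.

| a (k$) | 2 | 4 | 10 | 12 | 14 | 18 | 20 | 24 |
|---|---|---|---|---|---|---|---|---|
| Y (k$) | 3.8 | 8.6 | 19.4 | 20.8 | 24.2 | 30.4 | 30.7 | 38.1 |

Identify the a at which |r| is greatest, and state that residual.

a = 10, r = 1.9

a=2: Ŷ = 2.5 + 1.5·2 = 5.5; r = 3.8 − 5.5 = -1.7
a=4: Ŷ = 2.5 + 1.5·4 = 8.5; r = 8.6 − 8.5 = 0.1
a=10: Ŷ = 2.5 + 1.5·10 = 17.5; r = 19.4 − 17.5 = 1.9
a=12: Ŷ = 2.5 + 1.5·12 = 20.5; r = 20.8 − 20.5 = 0.3
a=14: Ŷ = 2.5 + 1.5·14 = 23.5; r = 24.2 − 23.5 = 0.7
a=18: Ŷ = 2.5 + 1.5·18 = 29.5; r = 30.4 − 29.5 = 0.9
a=20: Ŷ = 2.5 + 1.5·20 = 32.5; r = 30.7 − 32.5 = -1.8
a=24: Ŷ = 2.5 + 1.5·24 = 38.5; r = 38.1 − 38.5 = -0.4
Largest |r| is 1.9 at a = 10, residual 1.9.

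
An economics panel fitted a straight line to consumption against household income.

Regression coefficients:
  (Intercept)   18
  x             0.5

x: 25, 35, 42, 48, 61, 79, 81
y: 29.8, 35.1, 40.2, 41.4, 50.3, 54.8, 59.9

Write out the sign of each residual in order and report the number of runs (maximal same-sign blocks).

x=25: ŷ = 18 + 0.5·25 = 30.5; r = 29.8 − 30.5 = -0.7
x=35: ŷ = 18 + 0.5·35 = 35.5; r = 35.1 − 35.5 = -0.4
x=42: ŷ = 18 + 0.5·42 = 39; r = 40.2 − 39 = 1.2
x=48: ŷ = 18 + 0.5·48 = 42; r = 41.4 − 42 = -0.6
x=61: ŷ = 18 + 0.5·61 = 48.5; r = 50.3 − 48.5 = 1.8
x=79: ŷ = 18 + 0.5·79 = 57.5; r = 54.8 − 57.5 = -2.7
x=81: ŷ = 18 + 0.5·81 = 58.5; r = 59.9 − 58.5 = 1.4
Signs: − − + − + − +
Runs: −×2, +×1, −×1, +×1, −×1, +×1 → 6

6 runs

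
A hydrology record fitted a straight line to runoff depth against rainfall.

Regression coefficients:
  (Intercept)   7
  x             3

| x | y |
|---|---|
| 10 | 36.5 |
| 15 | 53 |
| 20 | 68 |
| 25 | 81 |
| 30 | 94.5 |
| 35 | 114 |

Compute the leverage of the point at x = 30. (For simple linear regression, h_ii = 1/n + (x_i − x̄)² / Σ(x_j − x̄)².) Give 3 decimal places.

h = 0.295

x̄ = (10 + 15 + 20 + 25 + 30 + 35)/6 = 22.5
Σ(x − x̄)² = 156.25 + 56.25 + 6.25 + 6.25 + 56.25 + 156.25 = 437.5
h = 1/6 + (7.5)²/437.5 = 0.166667 + 0.128571 = 0.295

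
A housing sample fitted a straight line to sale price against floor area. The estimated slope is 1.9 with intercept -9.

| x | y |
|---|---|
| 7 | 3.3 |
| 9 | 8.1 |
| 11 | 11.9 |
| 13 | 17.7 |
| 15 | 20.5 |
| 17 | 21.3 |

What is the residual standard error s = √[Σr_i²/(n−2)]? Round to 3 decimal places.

s = 1.581

x=7: ŷ = -9 + 1.9·7 = 4.3; r = 3.3 − 4.3 = -1
x=9: ŷ = -9 + 1.9·9 = 8.1; r = 8.1 − 8.1 = 0
x=11: ŷ = -9 + 1.9·11 = 11.9; r = 11.9 − 11.9 = 0
x=13: ŷ = -9 + 1.9·13 = 15.7; r = 17.7 − 15.7 = 2
x=15: ŷ = -9 + 1.9·15 = 19.5; r = 20.5 − 19.5 = 1
x=17: ŷ = -9 + 1.9·17 = 23.3; r = 21.3 − 23.3 = -2
SSE = 1 + 0 + 0 + 4 + 1 + 4 = 10
s = √(10/4) = √2.5 ≈ 1.581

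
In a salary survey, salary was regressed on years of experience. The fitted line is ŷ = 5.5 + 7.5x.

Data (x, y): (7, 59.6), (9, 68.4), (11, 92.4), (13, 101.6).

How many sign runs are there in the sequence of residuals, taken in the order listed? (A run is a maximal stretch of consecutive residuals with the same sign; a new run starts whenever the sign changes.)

x=7: ŷ = 5.5 + 7.5·7 = 58; r = 59.6 − 58 = 1.6
x=9: ŷ = 5.5 + 7.5·9 = 73; r = 68.4 − 73 = -4.6
x=11: ŷ = 5.5 + 7.5·11 = 88; r = 92.4 − 88 = 4.4
x=13: ŷ = 5.5 + 7.5·13 = 103; r = 101.6 − 103 = -1.4
Signs: + − + −
Runs: +×1, −×1, +×1, −×1 → 4

4 runs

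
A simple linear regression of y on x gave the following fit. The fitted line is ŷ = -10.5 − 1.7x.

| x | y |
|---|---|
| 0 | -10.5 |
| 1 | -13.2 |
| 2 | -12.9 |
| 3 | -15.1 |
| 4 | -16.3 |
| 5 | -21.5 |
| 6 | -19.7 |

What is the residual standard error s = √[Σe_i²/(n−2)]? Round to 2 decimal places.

x=0: ŷ = -10.5 − 1.7·0 = -10.5; e = -10.5 − (-10.5) = 0
x=1: ŷ = -10.5 − 1.7·1 = -12.2; e = -13.2 − (-12.2) = -1
x=2: ŷ = -10.5 − 1.7·2 = -13.9; e = -12.9 − (-13.9) = 1
x=3: ŷ = -10.5 − 1.7·3 = -15.6; e = -15.1 − (-15.6) = 0.5
x=4: ŷ = -10.5 − 1.7·4 = -17.3; e = -16.3 − (-17.3) = 1
x=5: ŷ = -10.5 − 1.7·5 = -19; e = -21.5 − (-19) = -2.5
x=6: ŷ = -10.5 − 1.7·6 = -20.7; e = -19.7 − (-20.7) = 1
SSE = 0 + 1 + 1 + 0.25 + 1 + 6.25 + 1 = 10.5
s = √(10.5/5) = √2.1 ≈ 1.45

s = 1.45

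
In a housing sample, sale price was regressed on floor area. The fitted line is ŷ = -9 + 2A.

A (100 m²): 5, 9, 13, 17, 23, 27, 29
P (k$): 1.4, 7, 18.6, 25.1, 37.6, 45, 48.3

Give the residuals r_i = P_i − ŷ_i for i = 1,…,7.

0.4, -2, 1.6, 0.1, 0.6, 0, -0.7

A=5: ŷ = -9 + 2·5 = 1; r = 1.4 − 1 = 0.4
A=9: ŷ = -9 + 2·9 = 9; r = 7 − 9 = -2
A=13: ŷ = -9 + 2·13 = 17; r = 18.6 − 17 = 1.6
A=17: ŷ = -9 + 2·17 = 25; r = 25.1 − 25 = 0.1
A=23: ŷ = -9 + 2·23 = 37; r = 37.6 − 37 = 0.6
A=27: ŷ = -9 + 2·27 = 45; r = 45 − 45 = 0
A=29: ŷ = -9 + 2·29 = 49; r = 48.3 − 49 = -0.7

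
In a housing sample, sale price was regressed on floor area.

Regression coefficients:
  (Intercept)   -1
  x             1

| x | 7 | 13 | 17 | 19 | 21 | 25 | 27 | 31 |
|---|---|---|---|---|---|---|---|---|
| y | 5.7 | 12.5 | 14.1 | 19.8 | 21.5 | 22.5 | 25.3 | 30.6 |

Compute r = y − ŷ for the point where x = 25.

ŷ = -1 + 25 = 24
r = 22.5 − 24 = -1.5

r = -1.5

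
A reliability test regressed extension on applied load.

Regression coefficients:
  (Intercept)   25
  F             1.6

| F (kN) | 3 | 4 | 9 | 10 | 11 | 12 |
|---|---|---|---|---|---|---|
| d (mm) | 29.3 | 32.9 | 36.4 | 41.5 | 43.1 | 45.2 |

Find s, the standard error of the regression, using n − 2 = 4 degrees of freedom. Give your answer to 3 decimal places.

s = 1.803

F=3: ŷ = 25 + 1.6·3 = 29.8; r = 29.3 − 29.8 = -0.5
F=4: ŷ = 25 + 1.6·4 = 31.4; r = 32.9 − 31.4 = 1.5
F=9: ŷ = 25 + 1.6·9 = 39.4; r = 36.4 − 39.4 = -3
F=10: ŷ = 25 + 1.6·10 = 41; r = 41.5 − 41 = 0.5
F=11: ŷ = 25 + 1.6·11 = 42.6; r = 43.1 − 42.6 = 0.5
F=12: ŷ = 25 + 1.6·12 = 44.2; r = 45.2 − 44.2 = 1
SSE = 0.25 + 2.25 + 9 + 0.25 + 0.25 + 1 = 13
s = √(13/4) = √3.25 ≈ 1.803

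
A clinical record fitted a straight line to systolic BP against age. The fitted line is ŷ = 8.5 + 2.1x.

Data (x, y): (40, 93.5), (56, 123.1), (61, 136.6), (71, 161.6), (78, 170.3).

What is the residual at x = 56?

ŷ = 8.5 + 2.1·56 = 126.1
r = 123.1 − 126.1 = -3

r = -3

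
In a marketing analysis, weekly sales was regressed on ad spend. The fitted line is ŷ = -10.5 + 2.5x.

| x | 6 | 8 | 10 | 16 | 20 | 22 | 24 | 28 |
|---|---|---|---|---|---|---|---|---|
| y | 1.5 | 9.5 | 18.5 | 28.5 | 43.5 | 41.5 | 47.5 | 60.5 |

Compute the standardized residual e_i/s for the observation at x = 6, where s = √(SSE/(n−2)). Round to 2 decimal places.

-0.98

x=6: ŷ = -10.5 + 2.5·6 = 4.5; e = 1.5 − 4.5 = -3
x=8: ŷ = -10.5 + 2.5·8 = 9.5; e = 9.5 − 9.5 = 0
x=10: ŷ = -10.5 + 2.5·10 = 14.5; e = 18.5 − 14.5 = 4
x=16: ŷ = -10.5 + 2.5·16 = 29.5; e = 28.5 − 29.5 = -1
x=20: ŷ = -10.5 + 2.5·20 = 39.5; e = 43.5 − 39.5 = 4
x=22: ŷ = -10.5 + 2.5·22 = 44.5; e = 41.5 − 44.5 = -3
x=24: ŷ = -10.5 + 2.5·24 = 49.5; e = 47.5 − 49.5 = -2
x=28: ŷ = -10.5 + 2.5·28 = 59.5; e = 60.5 − 59.5 = 1
SSE = 9 + 0 + 16 + 1 + 16 + 9 + 4 + 1 = 56
s = √(56/6) = 3.05505
e/s = -3 / 3.05505 = -0.98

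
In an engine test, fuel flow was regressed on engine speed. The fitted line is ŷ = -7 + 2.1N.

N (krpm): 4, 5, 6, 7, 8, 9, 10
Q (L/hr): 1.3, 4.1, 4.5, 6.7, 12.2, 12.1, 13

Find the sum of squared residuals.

SSE = 9.38

N=4: ŷ = -7 + 2.1·4 = 1.4; e = 1.3 − 1.4 = -0.1
N=5: ŷ = -7 + 2.1·5 = 3.5; e = 4.1 − 3.5 = 0.6
N=6: ŷ = -7 + 2.1·6 = 5.6; e = 4.5 − 5.6 = -1.1
N=7: ŷ = -7 + 2.1·7 = 7.7; e = 6.7 − 7.7 = -1
N=8: ŷ = -7 + 2.1·8 = 9.8; e = 12.2 − 9.8 = 2.4
N=9: ŷ = -7 + 2.1·9 = 11.9; e = 12.1 − 11.9 = 0.2
N=10: ŷ = -7 + 2.1·10 = 14; e = 13 − 14 = -1
SSE = 0.01 + 0.36 + 1.21 + 1 + 5.76 + 0.04 + 1 = 9.38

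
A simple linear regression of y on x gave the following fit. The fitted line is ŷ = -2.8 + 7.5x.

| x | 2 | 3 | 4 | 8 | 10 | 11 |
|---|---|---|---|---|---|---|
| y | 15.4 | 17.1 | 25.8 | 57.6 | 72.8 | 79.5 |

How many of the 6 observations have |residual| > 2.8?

1

x=2: ŷ = -2.8 + 7.5·2 = 12.2; r = 15.4 − 12.2 = 3.2
x=3: ŷ = -2.8 + 7.5·3 = 19.7; r = 17.1 − 19.7 = -2.6
x=4: ŷ = -2.8 + 7.5·4 = 27.2; r = 25.8 − 27.2 = -1.4
x=8: ŷ = -2.8 + 7.5·8 = 57.2; r = 57.6 − 57.2 = 0.4
x=10: ŷ = -2.8 + 7.5·10 = 72.2; r = 72.8 − 72.2 = 0.6
x=11: ŷ = -2.8 + 7.5·11 = 79.7; r = 79.5 − 79.7 = -0.2
|r| > 2.8: x=2 (|r|=3.2) → 1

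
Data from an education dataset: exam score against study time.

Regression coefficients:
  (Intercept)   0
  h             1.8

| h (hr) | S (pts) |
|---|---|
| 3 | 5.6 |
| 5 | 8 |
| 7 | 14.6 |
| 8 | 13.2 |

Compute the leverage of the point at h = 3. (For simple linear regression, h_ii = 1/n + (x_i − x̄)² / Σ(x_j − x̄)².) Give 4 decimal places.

h̄ = (3 + 5 + 7 + 8)/4 = 5.75
Σ(h − h̄)² = 7.5625 + 0.5625 + 1.5625 + 5.0625 = 14.75
h = 1/4 + (-2.75)²/14.75 = 0.25 + 0.512712 = 0.7627

h = 0.7627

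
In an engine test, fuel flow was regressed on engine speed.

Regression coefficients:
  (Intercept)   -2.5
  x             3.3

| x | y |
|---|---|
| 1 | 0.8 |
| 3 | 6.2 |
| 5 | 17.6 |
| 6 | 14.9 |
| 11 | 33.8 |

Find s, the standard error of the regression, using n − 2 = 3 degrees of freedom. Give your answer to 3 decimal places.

s = 2.592

x=1: ŷ = -2.5 + 3.3·1 = 0.8; e = 0.8 − 0.8 = 0
x=3: ŷ = -2.5 + 3.3·3 = 7.4; e = 6.2 − 7.4 = -1.2
x=5: ŷ = -2.5 + 3.3·5 = 14; e = 17.6 − 14 = 3.6
x=6: ŷ = -2.5 + 3.3·6 = 17.3; e = 14.9 − 17.3 = -2.4
x=11: ŷ = -2.5 + 3.3·11 = 33.8; e = 33.8 − 33.8 = 0
SSE = 0 + 1.44 + 12.96 + 5.76 + 0 = 20.16
s = √(20.16/3) = √6.72 ≈ 2.592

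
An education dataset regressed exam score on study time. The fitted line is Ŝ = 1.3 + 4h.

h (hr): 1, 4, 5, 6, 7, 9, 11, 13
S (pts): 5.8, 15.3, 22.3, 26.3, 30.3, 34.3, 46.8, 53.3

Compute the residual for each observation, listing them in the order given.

0.5, -2, 1, 1, 1, -3, 1.5, 0

h=1: Ŝ = 1.3 + 4·1 = 5.3; r = 5.8 − 5.3 = 0.5
h=4: Ŝ = 1.3 + 4·4 = 17.3; r = 15.3 − 17.3 = -2
h=5: Ŝ = 1.3 + 4·5 = 21.3; r = 22.3 − 21.3 = 1
h=6: Ŝ = 1.3 + 4·6 = 25.3; r = 26.3 − 25.3 = 1
h=7: Ŝ = 1.3 + 4·7 = 29.3; r = 30.3 − 29.3 = 1
h=9: Ŝ = 1.3 + 4·9 = 37.3; r = 34.3 − 37.3 = -3
h=11: Ŝ = 1.3 + 4·11 = 45.3; r = 46.8 − 45.3 = 1.5
h=13: Ŝ = 1.3 + 4·13 = 53.3; r = 53.3 − 53.3 = 0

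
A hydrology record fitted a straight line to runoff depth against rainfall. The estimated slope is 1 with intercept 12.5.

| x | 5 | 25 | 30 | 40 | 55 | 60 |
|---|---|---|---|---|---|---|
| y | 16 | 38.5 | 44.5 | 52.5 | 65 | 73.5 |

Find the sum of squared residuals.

x=5: ŷ = 12.5 + 5 = 17.5; r = 16 − 17.5 = -1.5
x=25: ŷ = 12.5 + 25 = 37.5; r = 38.5 − 37.5 = 1
x=30: ŷ = 12.5 + 30 = 42.5; r = 44.5 − 42.5 = 2
x=40: ŷ = 12.5 + 40 = 52.5; r = 52.5 − 52.5 = 0
x=55: ŷ = 12.5 + 55 = 67.5; r = 65 − 67.5 = -2.5
x=60: ŷ = 12.5 + 60 = 72.5; r = 73.5 − 72.5 = 1
SSE = 2.25 + 1 + 4 + 0 + 6.25 + 1 = 14.5

SSE = 14.5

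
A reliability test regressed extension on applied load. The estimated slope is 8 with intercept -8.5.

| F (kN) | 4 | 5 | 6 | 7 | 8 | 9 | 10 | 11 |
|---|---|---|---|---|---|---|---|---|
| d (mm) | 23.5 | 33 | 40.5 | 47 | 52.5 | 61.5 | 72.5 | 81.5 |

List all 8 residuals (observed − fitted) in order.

0, 1.5, 1, -0.5, -3, -2, 1, 2

F=4: ŷ = -8.5 + 8·4 = 23.5; r = 23.5 − 23.5 = 0
F=5: ŷ = -8.5 + 8·5 = 31.5; r = 33 − 31.5 = 1.5
F=6: ŷ = -8.5 + 8·6 = 39.5; r = 40.5 − 39.5 = 1
F=7: ŷ = -8.5 + 8·7 = 47.5; r = 47 − 47.5 = -0.5
F=8: ŷ = -8.5 + 8·8 = 55.5; r = 52.5 − 55.5 = -3
F=9: ŷ = -8.5 + 8·9 = 63.5; r = 61.5 − 63.5 = -2
F=10: ŷ = -8.5 + 8·10 = 71.5; r = 72.5 − 71.5 = 1
F=11: ŷ = -8.5 + 8·11 = 79.5; r = 81.5 − 79.5 = 2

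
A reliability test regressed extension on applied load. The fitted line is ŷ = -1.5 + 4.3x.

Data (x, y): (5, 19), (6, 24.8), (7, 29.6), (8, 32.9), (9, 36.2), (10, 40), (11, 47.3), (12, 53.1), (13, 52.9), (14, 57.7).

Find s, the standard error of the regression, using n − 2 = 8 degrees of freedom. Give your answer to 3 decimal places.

s = 1.581

x=5: ŷ = -1.5 + 4.3·5 = 20; r = 19 − 20 = -1
x=6: ŷ = -1.5 + 4.3·6 = 24.3; r = 24.8 − 24.3 = 0.5
x=7: ŷ = -1.5 + 4.3·7 = 28.6; r = 29.6 − 28.6 = 1
x=8: ŷ = -1.5 + 4.3·8 = 32.9; r = 32.9 − 32.9 = 0
x=9: ŷ = -1.5 + 4.3·9 = 37.2; r = 36.2 − 37.2 = -1
x=10: ŷ = -1.5 + 4.3·10 = 41.5; r = 40 − 41.5 = -1.5
x=11: ŷ = -1.5 + 4.3·11 = 45.8; r = 47.3 − 45.8 = 1.5
x=12: ŷ = -1.5 + 4.3·12 = 50.1; r = 53.1 − 50.1 = 3
x=13: ŷ = -1.5 + 4.3·13 = 54.4; r = 52.9 − 54.4 = -1.5
x=14: ŷ = -1.5 + 4.3·14 = 58.7; r = 57.7 − 58.7 = -1
SSE = 1 + 0.25 + 1 + 0 + 1 + 2.25 + 2.25 + 9 + 2.25 + 1 = 20
s = √(20/8) = √2.5 ≈ 1.581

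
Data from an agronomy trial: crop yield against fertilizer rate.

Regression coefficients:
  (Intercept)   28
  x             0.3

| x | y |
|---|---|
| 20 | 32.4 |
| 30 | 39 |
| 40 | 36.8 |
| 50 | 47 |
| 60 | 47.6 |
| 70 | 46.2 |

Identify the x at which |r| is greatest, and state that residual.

x=20: ŷ = 28 + 0.3·20 = 34; r = 32.4 − 34 = -1.6
x=30: ŷ = 28 + 0.3·30 = 37; r = 39 − 37 = 2
x=40: ŷ = 28 + 0.3·40 = 40; r = 36.8 − 40 = -3.2
x=50: ŷ = 28 + 0.3·50 = 43; r = 47 − 43 = 4
x=60: ŷ = 28 + 0.3·60 = 46; r = 47.6 − 46 = 1.6
x=70: ŷ = 28 + 0.3·70 = 49; r = 46.2 − 49 = -2.8
Largest |r| is 4 at x = 50, residual 4.

x = 50, r = 4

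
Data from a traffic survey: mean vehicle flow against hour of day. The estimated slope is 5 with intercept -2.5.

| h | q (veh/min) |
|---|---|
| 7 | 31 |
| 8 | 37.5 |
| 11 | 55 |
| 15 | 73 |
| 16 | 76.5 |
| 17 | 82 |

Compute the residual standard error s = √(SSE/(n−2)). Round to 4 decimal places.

s = 1.5811

h=7: ŷ = -2.5 + 5·7 = 32.5; e = 31 − 32.5 = -1.5
h=8: ŷ = -2.5 + 5·8 = 37.5; e = 37.5 − 37.5 = 0
h=11: ŷ = -2.5 + 5·11 = 52.5; e = 55 − 52.5 = 2.5
h=15: ŷ = -2.5 + 5·15 = 72.5; e = 73 − 72.5 = 0.5
h=16: ŷ = -2.5 + 5·16 = 77.5; e = 76.5 − 77.5 = -1
h=17: ŷ = -2.5 + 5·17 = 82.5; e = 82 − 82.5 = -0.5
SSE = 2.25 + 0 + 6.25 + 0.25 + 1 + 0.25 = 10
s = √(10/4) = √2.5 ≈ 1.5811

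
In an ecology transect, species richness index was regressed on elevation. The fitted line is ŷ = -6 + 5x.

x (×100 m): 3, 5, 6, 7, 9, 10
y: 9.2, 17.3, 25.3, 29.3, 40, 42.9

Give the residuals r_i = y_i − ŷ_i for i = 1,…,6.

0.2, -1.7, 1.3, 0.3, 1, -1.1

x=3: ŷ = -6 + 5·3 = 9; r = 9.2 − 9 = 0.2
x=5: ŷ = -6 + 5·5 = 19; r = 17.3 − 19 = -1.7
x=6: ŷ = -6 + 5·6 = 24; r = 25.3 − 24 = 1.3
x=7: ŷ = -6 + 5·7 = 29; r = 29.3 − 29 = 0.3
x=9: ŷ = -6 + 5·9 = 39; r = 40 − 39 = 1
x=10: ŷ = -6 + 5·10 = 44; r = 42.9 − 44 = -1.1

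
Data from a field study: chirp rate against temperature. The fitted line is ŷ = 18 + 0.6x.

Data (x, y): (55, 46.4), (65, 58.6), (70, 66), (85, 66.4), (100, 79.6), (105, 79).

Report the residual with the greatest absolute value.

x=55: ŷ = 18 + 0.6·55 = 51; r = 46.4 − 51 = -4.6
x=65: ŷ = 18 + 0.6·65 = 57; r = 58.6 − 57 = 1.6
x=70: ŷ = 18 + 0.6·70 = 60; r = 66 − 60 = 6
x=85: ŷ = 18 + 0.6·85 = 69; r = 66.4 − 69 = -2.6
x=100: ŷ = 18 + 0.6·100 = 78; r = 79.6 − 78 = 1.6
x=105: ŷ = 18 + 0.6·105 = 81; r = 79 − 81 = -2
Largest |r| is 6 at x = 70, residual 6.

r = 6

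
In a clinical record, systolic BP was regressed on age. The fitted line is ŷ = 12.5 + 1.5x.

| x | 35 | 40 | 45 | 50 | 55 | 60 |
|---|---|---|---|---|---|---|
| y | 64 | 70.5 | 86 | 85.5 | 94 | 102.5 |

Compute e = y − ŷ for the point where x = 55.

ŷ = 12.5 + 1.5·55 = 95
e = 94 − 95 = -1

e = -1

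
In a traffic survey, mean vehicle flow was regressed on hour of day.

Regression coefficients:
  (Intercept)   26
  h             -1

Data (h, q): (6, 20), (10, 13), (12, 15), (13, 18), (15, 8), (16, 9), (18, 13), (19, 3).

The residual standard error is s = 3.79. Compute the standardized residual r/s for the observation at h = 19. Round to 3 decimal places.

ŷ = 26 − 19 = 7
r = 3 − 7 = -4
r/s = -4 / 3.79 = -1.055

-1.055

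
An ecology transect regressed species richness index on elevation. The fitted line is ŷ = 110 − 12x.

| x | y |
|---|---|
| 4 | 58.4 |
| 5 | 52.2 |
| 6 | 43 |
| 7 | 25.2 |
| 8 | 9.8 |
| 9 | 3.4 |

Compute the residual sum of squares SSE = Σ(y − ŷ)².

SSE = 63.04

x=4: ŷ = 110 − 12·4 = 62; r = 58.4 − 62 = -3.6
x=5: ŷ = 110 − 12·5 = 50; r = 52.2 − 50 = 2.2
x=6: ŷ = 110 − 12·6 = 38; r = 43 − 38 = 5
x=7: ŷ = 110 − 12·7 = 26; r = 25.2 − 26 = -0.8
x=8: ŷ = 110 − 12·8 = 14; r = 9.8 − 14 = -4.2
x=9: ŷ = 110 − 12·9 = 2; r = 3.4 − 2 = 1.4
SSE = 12.96 + 4.84 + 25 + 0.64 + 17.64 + 1.96 = 63.04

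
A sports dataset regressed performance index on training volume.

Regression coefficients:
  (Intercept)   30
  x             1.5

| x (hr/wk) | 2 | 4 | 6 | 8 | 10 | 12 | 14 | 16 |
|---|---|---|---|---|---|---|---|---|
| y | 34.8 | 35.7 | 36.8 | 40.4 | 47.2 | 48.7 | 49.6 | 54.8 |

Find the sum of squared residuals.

SSE = 18.66

x=2: ŷ = 30 + 1.5·2 = 33; r = 34.8 − 33 = 1.8
x=4: ŷ = 30 + 1.5·4 = 36; r = 35.7 − 36 = -0.3
x=6: ŷ = 30 + 1.5·6 = 39; r = 36.8 − 39 = -2.2
x=8: ŷ = 30 + 1.5·8 = 42; r = 40.4 − 42 = -1.6
x=10: ŷ = 30 + 1.5·10 = 45; r = 47.2 − 45 = 2.2
x=12: ŷ = 30 + 1.5·12 = 48; r = 48.7 − 48 = 0.7
x=14: ŷ = 30 + 1.5·14 = 51; r = 49.6 − 51 = -1.4
x=16: ŷ = 30 + 1.5·16 = 54; r = 54.8 − 54 = 0.8
SSE = 3.24 + 0.09 + 4.84 + 2.56 + 4.84 + 0.49 + 1.96 + 0.64 = 18.66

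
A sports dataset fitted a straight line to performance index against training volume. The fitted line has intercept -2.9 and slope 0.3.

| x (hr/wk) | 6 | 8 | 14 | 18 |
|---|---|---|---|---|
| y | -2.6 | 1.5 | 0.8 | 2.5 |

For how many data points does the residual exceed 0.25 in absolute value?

x=6: ŷ = -2.9 + 0.3·6 = -1.1; r = -2.6 − (-1.1) = -1.5
x=8: ŷ = -2.9 + 0.3·8 = -0.5; r = 1.5 − (-0.5) = 2
x=14: ŷ = -2.9 + 0.3·14 = 1.3; r = 0.8 − 1.3 = -0.5
x=18: ŷ = -2.9 + 0.3·18 = 2.5; r = 2.5 − 2.5 = 0
|r| > 0.25: x=6 (|r|=1.5), x=8 (|r|=2), x=14 (|r|=0.5) → 3

3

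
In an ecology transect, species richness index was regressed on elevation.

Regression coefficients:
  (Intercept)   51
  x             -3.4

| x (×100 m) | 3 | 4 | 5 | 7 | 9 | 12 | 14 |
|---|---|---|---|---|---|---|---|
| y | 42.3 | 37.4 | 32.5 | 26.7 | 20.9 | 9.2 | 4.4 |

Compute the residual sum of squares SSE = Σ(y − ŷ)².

x=3: ŷ = 51 − 3.4·3 = 40.8; e = 42.3 − 40.8 = 1.5
x=4: ŷ = 51 − 3.4·4 = 37.4; e = 37.4 − 37.4 = 0
x=5: ŷ = 51 − 3.4·5 = 34; e = 32.5 − 34 = -1.5
x=7: ŷ = 51 − 3.4·7 = 27.2; e = 26.7 − 27.2 = -0.5
x=9: ŷ = 51 − 3.4·9 = 20.4; e = 20.9 − 20.4 = 0.5
x=12: ŷ = 51 − 3.4·12 = 10.2; e = 9.2 − 10.2 = -1
x=14: ŷ = 51 − 3.4·14 = 3.4; e = 4.4 − 3.4 = 1
SSE = 2.25 + 0 + 2.25 + 0.25 + 0.25 + 1 + 1 = 7

SSE = 7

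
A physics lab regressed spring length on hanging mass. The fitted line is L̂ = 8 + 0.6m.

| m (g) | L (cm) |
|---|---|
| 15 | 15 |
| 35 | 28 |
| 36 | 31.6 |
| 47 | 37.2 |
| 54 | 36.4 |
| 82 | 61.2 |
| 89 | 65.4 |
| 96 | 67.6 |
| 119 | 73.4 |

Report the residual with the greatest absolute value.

e = -6

m=15: L̂ = 8 + 0.6·15 = 17; e = 15 − 17 = -2
m=35: L̂ = 8 + 0.6·35 = 29; e = 28 − 29 = -1
m=36: L̂ = 8 + 0.6·36 = 29.6; e = 31.6 − 29.6 = 2
m=47: L̂ = 8 + 0.6·47 = 36.2; e = 37.2 − 36.2 = 1
m=54: L̂ = 8 + 0.6·54 = 40.4; e = 36.4 − 40.4 = -4
m=82: L̂ = 8 + 0.6·82 = 57.2; e = 61.2 − 57.2 = 4
m=89: L̂ = 8 + 0.6·89 = 61.4; e = 65.4 − 61.4 = 4
m=96: L̂ = 8 + 0.6·96 = 65.6; e = 67.6 − 65.6 = 2
m=119: L̂ = 8 + 0.6·119 = 79.4; e = 73.4 − 79.4 = -6
Largest |e| is 6 at m = 119, residual -6.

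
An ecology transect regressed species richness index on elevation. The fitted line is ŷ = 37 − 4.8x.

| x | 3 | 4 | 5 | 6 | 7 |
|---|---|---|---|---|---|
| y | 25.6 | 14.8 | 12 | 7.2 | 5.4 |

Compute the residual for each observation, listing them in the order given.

x=3: ŷ = 37 − 4.8·3 = 22.6; e = 25.6 − 22.6 = 3
x=4: ŷ = 37 − 4.8·4 = 17.8; e = 14.8 − 17.8 = -3
x=5: ŷ = 37 − 4.8·5 = 13; e = 12 − 13 = -1
x=6: ŷ = 37 − 4.8·6 = 8.2; e = 7.2 − 8.2 = -1
x=7: ŷ = 37 − 4.8·7 = 3.4; e = 5.4 − 3.4 = 2

3, -3, -1, -1, 2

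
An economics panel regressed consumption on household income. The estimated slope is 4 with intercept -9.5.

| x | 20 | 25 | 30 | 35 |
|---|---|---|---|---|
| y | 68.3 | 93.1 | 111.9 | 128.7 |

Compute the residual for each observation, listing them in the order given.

-2.2, 2.6, 1.4, -1.8

x=20: ŷ = -9.5 + 4·20 = 70.5; r = 68.3 − 70.5 = -2.2
x=25: ŷ = -9.5 + 4·25 = 90.5; r = 93.1 − 90.5 = 2.6
x=30: ŷ = -9.5 + 4·30 = 110.5; r = 111.9 − 110.5 = 1.4
x=35: ŷ = -9.5 + 4·35 = 130.5; r = 128.7 − 130.5 = -1.8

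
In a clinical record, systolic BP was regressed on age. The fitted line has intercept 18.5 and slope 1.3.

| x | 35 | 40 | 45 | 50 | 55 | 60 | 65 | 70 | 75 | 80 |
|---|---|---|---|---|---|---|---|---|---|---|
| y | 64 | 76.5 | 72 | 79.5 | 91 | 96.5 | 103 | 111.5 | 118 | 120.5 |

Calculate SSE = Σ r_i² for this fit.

x=35: ŷ = 18.5 + 1.3·35 = 64; r = 64 − 64 = 0
x=40: ŷ = 18.5 + 1.3·40 = 70.5; r = 76.5 − 70.5 = 6
x=45: ŷ = 18.5 + 1.3·45 = 77; r = 72 − 77 = -5
x=50: ŷ = 18.5 + 1.3·50 = 83.5; r = 79.5 − 83.5 = -4
x=55: ŷ = 18.5 + 1.3·55 = 90; r = 91 − 90 = 1
x=60: ŷ = 18.5 + 1.3·60 = 96.5; r = 96.5 − 96.5 = 0
x=65: ŷ = 18.5 + 1.3·65 = 103; r = 103 − 103 = 0
x=70: ŷ = 18.5 + 1.3·70 = 109.5; r = 111.5 − 109.5 = 2
x=75: ŷ = 18.5 + 1.3·75 = 116; r = 118 − 116 = 2
x=80: ŷ = 18.5 + 1.3·80 = 122.5; r = 120.5 − 122.5 = -2
SSE = 0 + 36 + 25 + 16 + 1 + 0 + 0 + 4 + 4 + 4 = 90

SSE = 90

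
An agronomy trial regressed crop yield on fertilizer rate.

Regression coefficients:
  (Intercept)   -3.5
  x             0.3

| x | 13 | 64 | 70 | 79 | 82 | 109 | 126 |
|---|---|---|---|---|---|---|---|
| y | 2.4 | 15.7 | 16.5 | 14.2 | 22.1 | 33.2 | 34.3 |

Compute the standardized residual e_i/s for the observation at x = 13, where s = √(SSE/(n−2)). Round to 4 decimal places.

x=13: ŷ = -3.5 + 0.3·13 = 0.4; e = 2.4 − 0.4 = 2
x=64: ŷ = -3.5 + 0.3·64 = 15.7; e = 15.7 − 15.7 = 0
x=70: ŷ = -3.5 + 0.3·70 = 17.5; e = 16.5 − 17.5 = -1
x=79: ŷ = -3.5 + 0.3·79 = 20.2; e = 14.2 − 20.2 = -6
x=82: ŷ = -3.5 + 0.3·82 = 21.1; e = 22.1 − 21.1 = 1
x=109: ŷ = -3.5 + 0.3·109 = 29.2; e = 33.2 − 29.2 = 4
x=126: ŷ = -3.5 + 0.3·126 = 34.3; e = 34.3 − 34.3 = 0
SSE = 4 + 0 + 1 + 36 + 1 + 16 + 0 = 58
s = √(58/5) = 3.40588
e/s = 2 / 3.40588 = 0.5872

0.5872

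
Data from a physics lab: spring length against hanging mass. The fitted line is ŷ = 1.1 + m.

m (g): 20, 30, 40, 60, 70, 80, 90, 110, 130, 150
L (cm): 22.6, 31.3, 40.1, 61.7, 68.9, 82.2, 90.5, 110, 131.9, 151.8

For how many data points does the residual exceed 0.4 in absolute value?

m=20: ŷ = 1.1 + 20 = 21.1; e = 22.6 − 21.1 = 1.5
m=30: ŷ = 1.1 + 30 = 31.1; e = 31.3 − 31.1 = 0.2
m=40: ŷ = 1.1 + 40 = 41.1; e = 40.1 − 41.1 = -1
m=60: ŷ = 1.1 + 60 = 61.1; e = 61.7 − 61.1 = 0.6
m=70: ŷ = 1.1 + 70 = 71.1; e = 68.9 − 71.1 = -2.2
m=80: ŷ = 1.1 + 80 = 81.1; e = 82.2 − 81.1 = 1.1
m=90: ŷ = 1.1 + 90 = 91.1; e = 90.5 − 91.1 = -0.6
m=110: ŷ = 1.1 + 110 = 111.1; e = 110 − 111.1 = -1.1
m=130: ŷ = 1.1 + 130 = 131.1; e = 131.9 − 131.1 = 0.8
m=150: ŷ = 1.1 + 150 = 151.1; e = 151.8 − 151.1 = 0.7
|e| > 0.4: m=20 (|e|=1.5), m=40 (|e|=1), m=60 (|e|=0.6), m=70 (|e|=2.2), m=80 (|e|=1.1), m=90 (|e|=0.6), m=110 (|e|=1.1), m=130 (|e|=0.8), m=150 (|e|=0.7) → 9

9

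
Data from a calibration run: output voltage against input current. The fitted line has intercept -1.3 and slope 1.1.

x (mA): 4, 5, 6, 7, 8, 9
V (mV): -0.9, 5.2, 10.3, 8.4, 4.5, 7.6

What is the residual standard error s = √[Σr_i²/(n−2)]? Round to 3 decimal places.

x=4: ŷ = -1.3 + 1.1·4 = 3.1; r = -0.9 − 3.1 = -4
x=5: ŷ = -1.3 + 1.1·5 = 4.2; r = 5.2 − 4.2 = 1
x=6: ŷ = -1.3 + 1.1·6 = 5.3; r = 10.3 − 5.3 = 5
x=7: ŷ = -1.3 + 1.1·7 = 6.4; r = 8.4 − 6.4 = 2
x=8: ŷ = -1.3 + 1.1·8 = 7.5; r = 4.5 − 7.5 = -3
x=9: ŷ = -1.3 + 1.1·9 = 8.6; r = 7.6 − 8.6 = -1
SSE = 16 + 1 + 25 + 4 + 9 + 1 = 56
s = √(56/4) = √14 ≈ 3.742

s = 3.742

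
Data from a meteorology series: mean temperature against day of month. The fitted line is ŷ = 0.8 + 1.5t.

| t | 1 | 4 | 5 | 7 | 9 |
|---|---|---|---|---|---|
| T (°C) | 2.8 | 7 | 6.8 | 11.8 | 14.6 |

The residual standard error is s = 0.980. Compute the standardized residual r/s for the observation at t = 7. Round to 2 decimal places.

0.51

ŷ = 0.8 + 1.5·7 = 11.3
r = 11.8 − 11.3 = 0.5
r/s = 0.5 / 0.980 = 0.51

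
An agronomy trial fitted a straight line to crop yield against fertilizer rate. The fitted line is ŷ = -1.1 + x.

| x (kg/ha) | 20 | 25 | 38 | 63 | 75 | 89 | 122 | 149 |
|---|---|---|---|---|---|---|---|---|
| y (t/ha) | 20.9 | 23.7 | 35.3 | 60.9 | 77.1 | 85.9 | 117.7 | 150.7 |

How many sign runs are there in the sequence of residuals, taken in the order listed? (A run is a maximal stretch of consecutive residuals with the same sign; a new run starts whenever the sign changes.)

5 runs

x=20: ŷ = -1.1 + 20 = 18.9; e = 20.9 − 18.9 = 2
x=25: ŷ = -1.1 + 25 = 23.9; e = 23.7 − 23.9 = -0.2
x=38: ŷ = -1.1 + 38 = 36.9; e = 35.3 − 36.9 = -1.6
x=63: ŷ = -1.1 + 63 = 61.9; e = 60.9 − 61.9 = -1
x=75: ŷ = -1.1 + 75 = 73.9; e = 77.1 − 73.9 = 3.2
x=89: ŷ = -1.1 + 89 = 87.9; e = 85.9 − 87.9 = -2
x=122: ŷ = -1.1 + 122 = 120.9; e = 117.7 − 120.9 = -3.2
x=149: ŷ = -1.1 + 149 = 147.9; e = 150.7 − 147.9 = 2.8
Signs: + − − − + − − +
Runs: +×1, −×3, +×1, −×2, +×1 → 5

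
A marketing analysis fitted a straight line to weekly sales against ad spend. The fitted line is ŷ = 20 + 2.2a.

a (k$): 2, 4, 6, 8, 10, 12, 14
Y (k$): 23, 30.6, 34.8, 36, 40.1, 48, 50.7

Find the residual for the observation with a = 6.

ŷ = 20 + 2.2·6 = 33.2
r = 34.8 − 33.2 = 1.6

r = 1.6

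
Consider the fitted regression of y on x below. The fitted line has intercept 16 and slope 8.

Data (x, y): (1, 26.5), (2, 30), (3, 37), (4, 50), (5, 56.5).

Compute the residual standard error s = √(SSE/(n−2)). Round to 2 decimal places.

s = 2.80

x=1: ŷ = 16 + 8·1 = 24; e = 26.5 − 24 = 2.5
x=2: ŷ = 16 + 8·2 = 32; e = 30 − 32 = -2
x=3: ŷ = 16 + 8·3 = 40; e = 37 − 40 = -3
x=4: ŷ = 16 + 8·4 = 48; e = 50 − 48 = 2
x=5: ŷ = 16 + 8·5 = 56; e = 56.5 − 56 = 0.5
SSE = 6.25 + 4 + 9 + 4 + 0.25 = 23.5
s = √(23.5/3) = √7.83333 ≈ 2.80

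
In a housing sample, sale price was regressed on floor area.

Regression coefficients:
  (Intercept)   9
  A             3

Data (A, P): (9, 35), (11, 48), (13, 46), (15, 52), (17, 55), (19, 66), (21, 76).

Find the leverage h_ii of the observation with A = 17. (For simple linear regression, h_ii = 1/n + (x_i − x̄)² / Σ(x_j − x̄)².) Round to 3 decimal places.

Ā = (9 + 11 + 13 + 15 + 17 + 19 + 21)/7 = 15
Σ(A − Ā)² = 36 + 16 + 4 + 0 + 4 + 16 + 36 = 112
h = 1/7 + (2)²/112 = 0.142857 + 0.0357143 = 0.179

h = 0.179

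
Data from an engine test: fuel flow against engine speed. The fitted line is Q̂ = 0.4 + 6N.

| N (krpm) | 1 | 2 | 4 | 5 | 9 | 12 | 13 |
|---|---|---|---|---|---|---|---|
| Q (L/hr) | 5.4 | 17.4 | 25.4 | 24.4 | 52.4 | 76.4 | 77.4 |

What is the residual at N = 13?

r = -1

Q̂ = 0.4 + 6·13 = 78.4
r = 77.4 − 78.4 = -1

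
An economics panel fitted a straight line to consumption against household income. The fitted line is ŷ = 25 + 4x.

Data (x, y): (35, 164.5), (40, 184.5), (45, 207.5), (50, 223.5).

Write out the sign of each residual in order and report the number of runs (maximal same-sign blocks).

x=35: ŷ = 25 + 4·35 = 165; r = 164.5 − 165 = -0.5
x=40: ŷ = 25 + 4·40 = 185; r = 184.5 − 185 = -0.5
x=45: ŷ = 25 + 4·45 = 205; r = 207.5 − 205 = 2.5
x=50: ŷ = 25 + 4·50 = 225; r = 223.5 − 225 = -1.5
Signs: − − + −
Runs: −×2, +×1, −×1 → 3

3 runs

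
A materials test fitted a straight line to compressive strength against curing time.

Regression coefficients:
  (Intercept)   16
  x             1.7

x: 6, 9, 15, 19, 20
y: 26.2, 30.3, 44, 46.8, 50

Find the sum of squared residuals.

SSE = 9.5

x=6: ŷ = 16 + 1.7·6 = 26.2; r = 26.2 − 26.2 = 0
x=9: ŷ = 16 + 1.7·9 = 31.3; r = 30.3 − 31.3 = -1
x=15: ŷ = 16 + 1.7·15 = 41.5; r = 44 − 41.5 = 2.5
x=19: ŷ = 16 + 1.7·19 = 48.3; r = 46.8 − 48.3 = -1.5
x=20: ŷ = 16 + 1.7·20 = 50; r = 50 − 50 = 0
SSE = 0 + 1 + 6.25 + 2.25 + 0 = 9.5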